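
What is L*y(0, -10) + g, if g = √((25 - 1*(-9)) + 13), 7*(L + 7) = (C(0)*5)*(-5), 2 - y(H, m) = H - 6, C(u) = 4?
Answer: -1192/7 + √47 ≈ -163.43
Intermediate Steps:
y(H, m) = 8 - H (y(H, m) = 2 - (H - 6) = 2 - (-6 + H) = 2 + (6 - H) = 8 - H)
L = -149/7 (L = -7 + ((4*5)*(-5))/7 = -7 + (20*(-5))/7 = -7 + (⅐)*(-100) = -7 - 100/7 = -149/7 ≈ -21.286)
g = √47 (g = √((25 + 9) + 13) = √(34 + 13) = √47 ≈ 6.8557)
L*y(0, -10) + g = -149*(8 - 1*0)/7 + √47 = -149*(8 + 0)/7 + √47 = -149/7*8 + √47 = -1192/7 + √47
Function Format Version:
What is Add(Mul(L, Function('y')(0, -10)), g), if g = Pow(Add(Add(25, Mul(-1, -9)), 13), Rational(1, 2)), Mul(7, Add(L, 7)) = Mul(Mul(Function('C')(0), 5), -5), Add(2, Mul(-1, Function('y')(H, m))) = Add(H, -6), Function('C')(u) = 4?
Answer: Add(Rational(-1192, 7), Pow(47, Rational(1, 2))) ≈ -163.43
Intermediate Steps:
Function('y')(H, m) = Add(8, Mul(-1, H)) (Function('y')(H, m) = Add(2, Mul(-1, Add(H, -6))) = Add(2, Mul(-1, Add(-6, H))) = Add(2, Add(6, Mul(-1, H))) = Add(8, Mul(-1, H)))
L = Rational(-149, 7) (L = Add(-7, Mul(Rational(1, 7), Mul(Mul(4, 5), -5))) = Add(-7, Mul(Rational(1, 7), Mul(20, -5))) = Add(-7, Mul(Rational(1, 7), -100)) = Add(-7, Rational(-100, 7)) = Rational(-149, 7) ≈ -21.286)
g = Pow(47, Rational(1, 2)) (g = Pow(Add(Add(25, 9), 13), Rational(1, 2)) = Pow(Add(34, 13), Rational(1, 2)) = Pow(47, Rational(1, 2)) ≈ 6.8557)
Add(Mul(L, Function('y')(0, -10)), g) = Add(Mul(Rational(-149, 7), Add(8, Mul(-1, 0))), Pow(47, Rational(1, 2))) = Add(Mul(Rational(-149, 7), Add(8, 0)), Pow(47, Rational(1, 2))) = Add(Mul(Rational(-149, 7), 8), Pow(47, Rational(1, 2))) = Add(Rational(-1192, 7), Pow(47, Rational(1, 2)))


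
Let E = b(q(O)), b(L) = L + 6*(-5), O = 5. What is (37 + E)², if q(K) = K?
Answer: 144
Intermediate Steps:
b(L) = -30 + L (b(L) = L - 30 = -30 + L)
E = -25 (E = -30 + 5 = -25)
(37 + E)² = (37 - 25)² = 12² = 144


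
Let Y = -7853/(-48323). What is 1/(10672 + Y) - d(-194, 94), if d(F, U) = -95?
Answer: 48992584678/515710909 ≈ 95.000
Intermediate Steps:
Y = 7853/48323 (Y = -7853*(-1/48323) = 7853/48323 ≈ 0.16251)
1/(10672 + Y) - d(-194, 94) = 1/(10672 + 7853/48323) - 1*(-95) = 1/(515710909/48323) + 95 = 48323/515710909 + 95 = 48992584678/515710909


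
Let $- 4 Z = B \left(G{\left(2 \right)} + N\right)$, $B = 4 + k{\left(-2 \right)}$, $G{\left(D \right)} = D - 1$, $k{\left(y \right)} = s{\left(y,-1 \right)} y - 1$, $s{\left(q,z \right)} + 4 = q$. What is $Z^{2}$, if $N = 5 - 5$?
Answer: $\frac{225}{16} \approx 14.063$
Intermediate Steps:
$s{\left(q,z \right)} = -4 + q$
$k{\left(y \right)} = -1 + y \left(-4 + y\right)$ ($k{\left(y \right)} = \left(-4 + y\right) y - 1 = y \left(-4 + y\right) - 1 = -1 + y \left(-4 + y\right)$)
$G{\left(D \right)} = -1 + D$
$B = 15$ ($B = 4 - \left(1 + 2 \left(-4 - 2\right)\right) = 4 - -11 = 4 + \left(-1 + 12\right) = 4 + 11 = 15$)
$N = 0$ ($N = 5 - 5 = 0$)
$Z = - \frac{15}{4}$ ($Z = - \frac{15 \left(\left(-1 + 2\right) + 0\right)}{4} = - \frac{15 \left(1 + 0\right)}{4} = - \frac{15 \cdot 1}{4} = \left(- \frac{1}{4}\right) 15 = - \frac{15}{4} \approx -3.75$)
$Z^{2} = \left(- \frac{15}{4}\right)^{2} = \frac{225}{16}$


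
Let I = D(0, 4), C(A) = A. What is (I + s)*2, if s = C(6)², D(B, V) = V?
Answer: 80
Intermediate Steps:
I = 4
s = 36 (s = 6² = 36)
(I + s)*2 = (4 + 36)*2 = 40*2 = 80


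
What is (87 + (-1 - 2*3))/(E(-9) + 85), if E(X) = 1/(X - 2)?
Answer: 440/467 ≈ 0.94218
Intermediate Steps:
E(X) = 1/(-2 + X)
(87 + (-1 - 2*3))/(E(-9) + 85) = (87 + (-1 - 2*3))/(1/(-2 - 9) + 85) = (87 + (-1 - 6))/(1/(-11) + 85) = (87 - 7)/(-1/11 + 85) = 80/(934/11) = (11/934)*80 = 440/467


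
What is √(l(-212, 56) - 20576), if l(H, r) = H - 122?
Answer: I*√20910 ≈ 144.6*I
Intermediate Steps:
l(H, r) = -122 + H
√(l(-212, 56) - 20576) = √((-122 - 212) - 20576) = √(-334 - 20576) = √(-20910) = I*√20910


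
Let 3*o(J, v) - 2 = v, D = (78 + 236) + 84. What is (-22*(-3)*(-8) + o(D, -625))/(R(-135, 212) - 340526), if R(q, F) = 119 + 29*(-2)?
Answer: 2207/1021395 ≈ 0.0021608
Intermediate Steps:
D = 398 (D = 314 + 84 = 398)
o(J, v) = ⅔ + v/3
R(q, F) = 61 (R(q, F) = 119 - 58 = 61)
(-22*(-3)*(-8) + o(D, -625))/(R(-135, 212) - 340526) = (-22*(-3)*(-8) + (⅔ + (⅓)*(-625)))/(61 - 340526) = (66*(-8) + (⅔ - 625/3))/(-340465) = (-528 - 623/3)*(-1/340465) = -2207/3*(-1/340465) = 2207/1021395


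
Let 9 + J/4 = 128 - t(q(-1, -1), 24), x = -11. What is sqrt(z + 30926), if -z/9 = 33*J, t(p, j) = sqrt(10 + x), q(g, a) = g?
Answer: sqrt(-110446 + 1188*I) ≈ 1.787 + 332.34*I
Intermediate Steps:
t(p, j) = I (t(p, j) = sqrt(10 - 11) = sqrt(-1) = I)
J = 476 - 4*I (J = -36 + 4*(128 - I) = -36 + (512 - 4*I) = 476 - 4*I ≈ 476.0 - 4.0*I)
z = -141372 + 1188*I (z = -297*(476 - 4*I) = -9*(15708 - 132*I) = -141372 + 1188*I ≈ -1.4137e+5 + 1188.0*I)
sqrt(z + 30926) = sqrt((-141372 + 1188*I) + 30926) = sqrt(-110446 + 1188*I)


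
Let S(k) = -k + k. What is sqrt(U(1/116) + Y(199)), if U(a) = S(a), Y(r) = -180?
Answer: 6*I*sqrt(5) ≈ 13.416*I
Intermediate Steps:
S(k) = 0
U(a) = 0
sqrt(U(1/116) + Y(199)) = sqrt(0 - 180) = sqrt(-180) = 6*I*sqrt(5)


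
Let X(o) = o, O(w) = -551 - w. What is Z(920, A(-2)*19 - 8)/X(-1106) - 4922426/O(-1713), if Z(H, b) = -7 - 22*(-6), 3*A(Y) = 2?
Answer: -388882029/91798 ≈ -4236.3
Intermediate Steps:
A(Y) = ⅔ (A(Y) = (⅓)*2 = ⅔)
Z(H, b) = 125 (Z(H, b) = -7 + 132 = 125)
Z(920, A(-2)*19 - 8)/X(-1106) - 4922426/O(-1713) = 125/(-1106) - 4922426/(-551 - 1*(-1713)) = 125*(-1/1106) - 4922426/(-551 + 1713) = -125/1106 - 4922426/1162 = -125/1106 - 4922426*1/1162 = -125/1106 - 2461213/581 = -388882029/91798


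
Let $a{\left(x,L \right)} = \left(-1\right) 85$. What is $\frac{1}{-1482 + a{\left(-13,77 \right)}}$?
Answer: $- \frac{1}{1567} \approx -0.00063816$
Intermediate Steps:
$a{\left(x,L \right)} = -85$
$\frac{1}{-1482 + a{\left(-13,77 \right)}} = \frac{1}{-1482 - 85} = \frac{1}{-1567} = - \frac{1}{1567}$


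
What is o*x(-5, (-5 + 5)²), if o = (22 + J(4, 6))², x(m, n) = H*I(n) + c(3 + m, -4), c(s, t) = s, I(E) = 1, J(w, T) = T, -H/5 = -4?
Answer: 14112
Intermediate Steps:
H = 20 (H = -5*(-4) = 20)
x(m, n) = 23 + m (x(m, n) = 20*1 + (3 + m) = 20 + (3 + m) = 23 + m)
o = 784 (o = (22 + 6)² = 28² = 784)
o*x(-5, (-5 + 5)²) = 784*(23 - 5) = 784*18 = 14112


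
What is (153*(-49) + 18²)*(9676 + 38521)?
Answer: -345717081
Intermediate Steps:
(153*(-49) + 18²)*(9676 + 38521) = (-7497 + 324)*48197 = -7173*48197 = -345717081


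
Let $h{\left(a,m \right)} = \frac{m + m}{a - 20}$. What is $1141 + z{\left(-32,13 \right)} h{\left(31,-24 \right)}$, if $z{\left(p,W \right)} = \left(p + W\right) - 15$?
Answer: $\frac{14183}{11} \approx 1289.4$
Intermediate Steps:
$z{\left(p,W \right)} = -15 + W + p$ ($z{\left(p,W \right)} = \left(W + p\right) - 15 = -15 + W + p$)
$h{\left(a,m \right)} = \frac{2 m}{-20 + a}$
$1141 + z{\left(-32,13 \right)} h{\left(31,-24 \right)} = 1141 + \left(-15 + 13 - 32\right) 2 \left(-24\right) \frac{1}{-20 + 31} = 1141 - 34 \cdot 2 \left(-24\right) \frac{1}{11} = 1141 - - \frac{1632}{11} = 1141 + \frac{1632}{11} = \frac{14183}{11}$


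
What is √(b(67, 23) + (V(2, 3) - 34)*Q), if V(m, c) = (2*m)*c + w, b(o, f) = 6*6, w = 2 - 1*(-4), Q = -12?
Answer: 2*√57 ≈ 15.100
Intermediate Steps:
w = 6 (w = 2 + 4 = 6)
b(o, f) = 36
V(m, c) = 6 + 2*c*m (V(m, c) = (2*m)*c + 6 = 2*c*m + 6 = 6 + 2*c*m)
√(b(67, 23) + (V(2, 3) - 34)*Q) = √(36 + ((6 + 2*3*2) - 34)*(-12)) = √(36 + ((6 + 12) - 34)*(-12)) = √(36 + (18 - 34)*(-12)) = √(36 - 16*(-12)) = √(36 + 192) = √228 = 2*√57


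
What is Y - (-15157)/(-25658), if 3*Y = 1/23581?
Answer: -1072225993/1815123894 ≈ -0.59072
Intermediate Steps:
Y = 1/70743 (Y = (1/3)/23581 = (1/3)*(1/23581) = 1/70743 ≈ 1.4136e-5)
Y - (-15157)/(-25658) = 1/70743 - (-15157)/(-25658) = 1/70743 - (-15157)*(-1)/25658 = 1/70743 - 1*15157/25658 = 1/70743 - 15157/25658 = -1072225993/1815123894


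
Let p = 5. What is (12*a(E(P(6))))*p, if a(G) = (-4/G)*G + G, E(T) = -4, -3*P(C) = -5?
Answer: -480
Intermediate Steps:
P(C) = 5/3 (P(C) = -1/3*(-5) = 5/3)
a(G) = -4 + G
(12*a(E(P(6))))*p = (12*(-4 - 4))*5 = (12*(-8))*5 = -96*5 = -480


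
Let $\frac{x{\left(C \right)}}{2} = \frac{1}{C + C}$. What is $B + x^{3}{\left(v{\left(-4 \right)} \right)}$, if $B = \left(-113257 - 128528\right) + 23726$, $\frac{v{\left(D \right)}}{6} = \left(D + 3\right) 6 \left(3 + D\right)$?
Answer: $- \frac{10173760703}{46656} \approx -2.1806 \cdot 10^{5}$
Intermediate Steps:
$v{\left(D \right)} = 6 \left(3 + D\right) \left(18 + 6 D\right)$ ($v{\left(D \right)} = 6 \left(D + 3\right) 6 \left(3 + D\right) = 6 \left(3 + D\right) \left(18 + 6 D\right)$)
$x{\left(C \right)} = \frac{1}{C}$ ($x{\left(C \right)} = \frac{2}{C + C} = \frac{2}{2 C} = 2 \frac{1}{2 C} = \frac{1}{C}$)
$B = -218059$ ($B = -241785 + 23726 = -218059$)
$B + x^{3}{\left(v{\left(-4 \right)} \right)} = -218059 + \left(\frac{1}{324 + 36 \left(-4\right)^{2} + 216 \left(-4\right)}\right)^{3} = -218059 + \left(\frac{1}{324 + 36 \cdot 16 - 864}\right)^{3} = -218059 + \left(\frac{1}{324 + 576 - 864}\right)^{3} = -218059 + \left(\frac{1}{36}\right)^{3} = -218059 + \frac{1}{46656} = - \frac{10173760703}{46656}$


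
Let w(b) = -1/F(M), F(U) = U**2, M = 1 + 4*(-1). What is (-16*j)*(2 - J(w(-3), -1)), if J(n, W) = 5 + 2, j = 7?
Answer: 560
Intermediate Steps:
M = -3 (M = 1 - 4 = -3)
w(b) = -1/9 (w(b) = -1/((-3)**2) = -1/9)
J(n, W) = 7
(-16*j)*(2 - J(w(-3), -1)) = (-16*7)*(2 - 1*7) = -112*(2 - 7) = -112*(-5) = 560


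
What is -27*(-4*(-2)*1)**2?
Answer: -1728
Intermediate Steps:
-27*(-4*(-2)*1)**2 = -27*(8*1)**2 = -27*8**2 = -27*64 = -1728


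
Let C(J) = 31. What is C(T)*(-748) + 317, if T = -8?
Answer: -22871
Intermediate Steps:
C(T)*(-748) + 317 = 31*(-748) + 317 = -23188 + 317 = -22871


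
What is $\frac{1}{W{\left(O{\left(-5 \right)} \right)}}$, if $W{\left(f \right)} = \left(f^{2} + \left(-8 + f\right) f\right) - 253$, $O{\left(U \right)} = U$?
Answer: $- \frac{1}{163} \approx -0.006135$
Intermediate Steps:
$W{\left(f \right)} = -253 + f^{2} + f \left(-8 + f\right)$ ($W{\left(f \right)} = \left(f^{2} + f \left(-8 + f\right)\right) - 253 = -253 + f^{2} + f \left(-8 + f\right)$)
$\frac{1}{W{\left(O{\left(-5 \right)} \right)}} = \frac{1}{-253 - -40 + 2 \left(-5\right)^{2}} = \frac{1}{-253 + 40 + 2 \cdot 25} = \frac{1}{-253 + 40 + 50} = \frac{1}{-163} = - \frac{1}{163}$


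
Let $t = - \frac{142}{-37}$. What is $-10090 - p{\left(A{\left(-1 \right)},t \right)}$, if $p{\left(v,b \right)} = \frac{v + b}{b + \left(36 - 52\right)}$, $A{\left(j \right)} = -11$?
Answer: $- \frac{908153}{90} \approx -10091.0$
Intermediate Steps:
$t = \frac{142}{37}$ ($t = \left(-142\right) \left(- \frac{1}{37}\right) = \frac{142}{37} \approx 3.8378$)
$p{\left(v,b \right)} = \frac{b + v}{-16 + b}$ ($p{\left(v,b \right)} = \frac{b + v}{b + \left(36 - 52\right)} = \frac{b + v}{b - 16} = \frac{b + v}{-16 + b}$)
$-10090 - p{\left(A{\left(-1 \right)},t \right)} = -10090 - \frac{\frac{142}{37} - 11}{-16 + \frac{142}{37}} = -10090 - \frac{1}{- \frac{450}{37}} \left(- \frac{265}{37}\right) = -10090 - \left(- \frac{37}{450}\right) \left(- \frac{265}{37}\right) = -10090 - \frac{53}{90} = - \frac{908153}{90}$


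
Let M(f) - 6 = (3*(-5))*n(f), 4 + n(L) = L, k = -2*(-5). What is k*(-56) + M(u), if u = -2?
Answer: -464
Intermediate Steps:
k = 10
n(L) = -4 + L
M(f) = 66 - 15*f (M(f) = 6 + (3*(-5))*(-4 + f) = 6 - 15*(-4 + f) = 6 + (60 - 15*f) = 66 - 15*f)
k*(-56) + M(u) = 10*(-56) + (66 - 15*(-2)) = -560 + (66 + 30) = -560 + 96 = -464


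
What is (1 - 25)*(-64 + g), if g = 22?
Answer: 1008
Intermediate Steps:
(1 - 25)*(-64 + g) = (1 - 25)*(-64 + 22) = -24*(-42) = 1008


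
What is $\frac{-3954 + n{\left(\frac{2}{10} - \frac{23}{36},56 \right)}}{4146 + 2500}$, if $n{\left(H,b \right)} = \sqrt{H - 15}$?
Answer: $- \frac{1977}{3323} + \frac{i \sqrt{13895}}{199380} \approx -0.59494 + 0.00059122 i$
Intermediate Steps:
$n{\left(H,b \right)} = \sqrt{-15 + H}$
$\frac{-3954 + n{\left(\frac{2}{10} - \frac{23}{36},56 \right)}}{4146 + 2500} = \frac{-3954 + \sqrt{-15 + \left(\frac{2}{10} - \frac{23}{36}\right)}}{4146 + 2500} = \frac{-3954 + \sqrt{-15 + \left(2 \cdot \frac{1}{10} - \frac{23}{36}\right)}}{6646} = \left(-3954 + \sqrt{-15 + \left(\frac{1}{5} - \frac{23}{36}\right)}\right) \frac{1}{6646} = \left(-3954 + \sqrt{-15 - \frac{79}{180}}\right) \frac{1}{6646} = \left(-3954 + \sqrt{- \frac{2779}{180}}\right) \frac{1}{6646} = \left(-3954 + \frac{i \sqrt{13895}}{30}\right) \frac{1}{6646} = - \frac{1977}{3323} + \frac{i \sqrt{13895}}{199380}$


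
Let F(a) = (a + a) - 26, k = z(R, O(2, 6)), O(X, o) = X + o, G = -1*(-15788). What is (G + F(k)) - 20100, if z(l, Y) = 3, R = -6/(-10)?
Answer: -4332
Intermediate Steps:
G = 15788
R = 3/5 (R = -6*(-1/10) = 3/5 ≈ 0.60000)
k = 3
F(a) = -26 + 2*a (F(a) = 2*a - 26 = -26 + 2*a)
(G + F(k)) - 20100 = (15788 + (-26 + 2*3)) - 20100 = (15788 + (-26 + 6)) - 20100 = (15788 - 20) - 20100 = 15768 - 20100 = -4332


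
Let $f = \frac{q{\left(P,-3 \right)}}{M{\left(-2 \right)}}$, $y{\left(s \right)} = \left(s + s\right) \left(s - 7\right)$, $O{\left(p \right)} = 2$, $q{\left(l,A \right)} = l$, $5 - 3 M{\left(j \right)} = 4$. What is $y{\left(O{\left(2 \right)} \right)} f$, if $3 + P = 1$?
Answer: $120$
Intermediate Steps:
$P = -2$ ($P = -3 + 1 = -2$)
$M{\left(j \right)} = \frac{1}{3}$ ($M{\left(j \right)} = \frac{5}{3} - \frac{4}{3} = \frac{1}{3}$)
$y{\left(s \right)} = 2 s \left(-7 + s\right)$
$f = -6$ ($f = - 2 \frac{1}{\frac{1}{3}} = \left(-2\right) 3 = -6$)
$y{\left(O{\left(2 \right)} \right)} f = 2 \cdot 2 \left(-7 + 2\right) \left(-6\right) = 2 \cdot 2 \left(-5\right) \left(-6\right) = \left(-20\right) \left(-6\right) = 120$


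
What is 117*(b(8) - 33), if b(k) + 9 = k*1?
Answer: -3978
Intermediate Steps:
b(k) = -9 + k (b(k) = -9 + k*1 = -9 + k)
117*(b(8) - 33) = 117*((-9 + 8) - 33) = 117*(-1 - 33) = 117*(-34) = -3978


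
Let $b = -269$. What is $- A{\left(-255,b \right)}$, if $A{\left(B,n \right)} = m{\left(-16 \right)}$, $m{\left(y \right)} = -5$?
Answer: $5$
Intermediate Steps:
$A{\left(B,n \right)} = -5$
$- A{\left(-255,b \right)} = \left(-1\right) \left(-5\right) = 5$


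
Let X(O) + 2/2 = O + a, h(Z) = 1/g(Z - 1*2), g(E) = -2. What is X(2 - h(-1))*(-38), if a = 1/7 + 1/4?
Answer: -1007/14 ≈ -71.929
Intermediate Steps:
a = 11/28 (a = 1*(1/7) + 1*(1/4) = 1/7 + 1/4 = 11/28 ≈ 0.39286)
h(Z) = -1/2 (h(Z) = 1/(-2) = -1/2)
X(O) = -17/28 + O (X(O) = -1 + (O + 11/28) = -1 + (11/28 + O) = -17/28 + O)
X(2 - h(-1))*(-38) = (-17/28 + (2 - 1*(-1/2)))*(-38) = (-17/28 + (2 + 1/2))*(-38) = (-17/28 + 5/2)*(-38) = (53/28)*(-38) = -1007/14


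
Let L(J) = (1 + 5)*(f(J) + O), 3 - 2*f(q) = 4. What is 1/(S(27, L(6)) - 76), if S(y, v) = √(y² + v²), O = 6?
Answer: -38/1979 - 3*√202/3958 ≈ -0.029974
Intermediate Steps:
f(q) = -½ (f(q) = 3/2 - ½*4 = 3/2 - 2 = -½)
L(J) = 33 (L(J) = (1 + 5)*(-½ + 6) = 6*(11/2) = 33)
S(y, v) = √(v² + y²)
1/(S(27, L(6)) - 76) = 1/(√(33² + 27²) - 76) = 1/(√(1089 + 729) - 76) = 1/(√1818 - 76) = 1/(3*√202 - 76) = 1/(-76 + 3*√202)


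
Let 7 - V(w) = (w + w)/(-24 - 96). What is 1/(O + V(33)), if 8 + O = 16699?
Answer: 20/333971 ≈ 5.9885e-5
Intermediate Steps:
O = 16691 (O = -8 + 16699 = 16691)
V(w) = 7 + w/60 (V(w) = 7 - (w + w)/(-24 - 96) = 7 - 2*w/(-120) = 7 - 2*w*(-1)/120 = 7 - (-1)*w/60 = 7 + w/60)
1/(O + V(33)) = 1/(16691 + (7 + (1/60)*33)) = 1/(16691 + (7 + 11/20)) = 1/(16691 + 151/20) = 1/(333971/20) = 20/333971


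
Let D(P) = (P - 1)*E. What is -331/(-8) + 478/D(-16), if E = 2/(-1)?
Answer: 7539/136 ≈ 55.434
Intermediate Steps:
E = -2 (E = 2*(-1) = -2)
D(P) = 2 - 2*P (D(P) = (P - 1)*(-2) = (-1 + P)*(-2) = 2 - 2*P)
-331/(-8) + 478/D(-16) = -331/(-8) + 478/(2 - 2*(-16)) = -331*(-⅛) + 478/(2 + 32) = 331/8 + 478/34 = 331/8 + 478*(1/34) = 331/8 + 239/17 = 7539/136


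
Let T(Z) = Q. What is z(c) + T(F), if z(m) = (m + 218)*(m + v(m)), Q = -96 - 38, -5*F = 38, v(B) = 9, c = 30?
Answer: 9538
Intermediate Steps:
F = -38/5 (F = -⅕*38 = -38/5 ≈ -7.6000)
Q = -134
z(m) = (9 + m)*(218 + m) (z(m) = (m + 218)*(m + 9) = (218 + m)*(9 + m) = (9 + m)*(218 + m))
T(Z) = -134
z(c) + T(F) = (1962 + 30² + 227*30) - 134 = (1962 + 900 + 6810) - 134 = 9672 - 134 = 9538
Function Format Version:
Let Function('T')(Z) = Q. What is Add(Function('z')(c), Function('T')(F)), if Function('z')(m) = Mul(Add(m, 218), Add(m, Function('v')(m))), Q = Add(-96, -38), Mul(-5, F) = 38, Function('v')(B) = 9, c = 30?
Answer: 9538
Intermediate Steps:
F = Rational(-38, 5) (F = Mul(Rational(-1, 5), 38) = Rational(-38, 5) ≈ -7.6000)
Q = -134
Function('z')(m) = Mul(Add(9, m), Add(218, m)) (Function('z')(m) = Mul(Add(m, 218), Add(m, 9)) = Mul(Add(218, m), Add(9, m)) = Mul(Add(9, m), Add(218, m)))
Function('T')(Z) = -134
Add(Function('z')(c), Function('T')(F)) = Add(Add(1962, Pow(30, 2), Mul(227, 30)), -134) = Add(Add(1962, 900, 6810), -134) = Add(9672, -134) = 9538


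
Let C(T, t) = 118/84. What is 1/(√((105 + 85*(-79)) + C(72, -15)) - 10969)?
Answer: -460698/5053673923 - I*√11657562/5053673923 ≈ -9.1161e-5 - 6.7561e-7*I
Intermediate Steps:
C(T, t) = 59/42 (C(T, t) = 118*(1/84) = 59/42)
1/(√((105 + 85*(-79)) + C(72, -15)) - 10969) = 1/(√((105 + 85*(-79)) + 59/42) - 10969) = 1/(√((105 - 6715) + 59/42) - 10969) = 1/(√(-6610 + 59/42) - 10969) = 1/(√(-277561/42) - 10969) = 1/(I*√11657562/42 - 10969) = 1/(-10969 + I*√11657562/42)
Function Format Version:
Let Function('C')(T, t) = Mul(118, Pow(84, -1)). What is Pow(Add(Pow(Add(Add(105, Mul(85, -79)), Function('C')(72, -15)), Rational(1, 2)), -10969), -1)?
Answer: Add(Rational(-460698, 5053673923), Mul(Rational(-1, 5053673923), I, Pow(11657562, Rational(1, 2)))) ≈ Add(-9.1161e-5, Mul(-6.7561e-7, I))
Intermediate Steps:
Function('C')(T, t) = Rational(59, 42) (Function('C')(T, t) = Mul(118, Rational(1, 84)) = Rational(59, 42))
Pow(Add(Pow(Add(Add(105, Mul(85, -79)), Function('C')(72, -15)), Rational(1, 2)), -10969), -1) = Pow(Add(Pow(Add(Add(105, Mul(85, -79)), Rational(59, 42)), Rational(1, 2)), -10969), -1) = Pow(Add(Pow(Add(Add(105, -6715), Rational(59, 42)), Rational(1, 2)), -10969), -1) = Pow(Add(Pow(Add(-6610, Rational(59, 42)), Rational(1, 2)), -10969), -1) = Pow(Add(Pow(Rational(-277561, 42), Rational(1, 2)), -10969), -1) = Pow(Add(Mul(Rational(1, 42), I, Pow(11657562, Rational(1, 2))), -10969), -1) = Pow(Add(-10969, Mul(Rational(1, 42), I, Pow(11657562, Rational(1, 2)))), -1)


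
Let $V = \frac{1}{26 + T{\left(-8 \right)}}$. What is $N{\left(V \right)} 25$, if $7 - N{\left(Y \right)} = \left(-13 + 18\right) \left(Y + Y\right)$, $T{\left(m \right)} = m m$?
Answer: $\frac{1550}{9} \approx 172.22$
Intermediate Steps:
$T{\left(m \right)} = m^{2}$
$V = \frac{1}{90}$ ($V = \frac{1}{26 + \left(-8\right)^{2}} = \frac{1}{26 + 64} = \frac{1}{90} \approx 0.011111$)
$N{\left(Y \right)} = 7 - 10 Y$ ($N{\left(Y \right)} = 7 - \left(-13 + 18\right) \left(Y + Y\right) = 7 - 5 \cdot 2 Y = 7 - 10 Y$)
$N{\left(V \right)} 25 = \left(7 - \frac{1}{9}\right) 25 = \frac{62}{9} \cdot 25 = \frac{1550}{9}$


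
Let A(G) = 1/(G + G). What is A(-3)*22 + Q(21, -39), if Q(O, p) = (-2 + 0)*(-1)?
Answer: -5/3 ≈ -1.6667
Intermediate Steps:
Q(O, p) = 2 (Q(O, p) = -2*(-1) = 2)
A(G) = 1/(2*G)
A(-3)*22 + Q(21, -39) = ((½)/(-3))*22 + 2 = ((½)*(-⅓))*22 + 2 = -⅙*22 + 2 = -11/3 + 2 = -5/3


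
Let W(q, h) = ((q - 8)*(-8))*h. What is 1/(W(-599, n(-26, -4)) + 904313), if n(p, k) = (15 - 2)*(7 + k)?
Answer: 1/1093697 ≈ 9.1433e-7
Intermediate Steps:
n(p, k) = 91 + 13*k (n(p, k) = 13*(7 + k) = 91 + 13*k)
W(q, h) = h*(64 - 8*q) (W(q, h) = ((-8 + q)*(-8))*h = (64 - 8*q)*h = h*(64 - 8*q))
1/(W(-599, n(-26, -4)) + 904313) = 1/(8*(91 + 13*(-4))*(8 - 1*(-599)) + 904313) = 1/(8*(91 - 52)*(8 + 599) + 904313) = 1/(8*39*607 + 904313) = 1/(189384 + 904313) = 1/1093697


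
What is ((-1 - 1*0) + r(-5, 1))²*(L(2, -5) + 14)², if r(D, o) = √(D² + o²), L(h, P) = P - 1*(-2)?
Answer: 3267 - 242*√26 ≈ 2033.0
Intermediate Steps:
L(h, P) = 2 + P (L(h, P) = P + 2 = 2 + P)
((-1 - 1*0) + r(-5, 1))²*(L(2, -5) + 14)² = ((-1 - 1*0) + √((-5)² + 1²))²*((2 - 5) + 14)² = ((-1 + 0) + √(25 + 1))²*(-3 + 14)² = (-1 + √26)²*11² = (-1 + √26)²*121 = 121*(-1 + √26)²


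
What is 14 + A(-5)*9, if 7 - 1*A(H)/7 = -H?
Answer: 140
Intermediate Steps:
A(H) = 49 + 7*H (A(H) = 49 - (-7)*H = 49 + 7*H)
14 + A(-5)*9 = 14 + (49 + 7*(-5))*9 = 14 + (49 - 35)*9 = 14 + 14*9 = 14 + 126 = 140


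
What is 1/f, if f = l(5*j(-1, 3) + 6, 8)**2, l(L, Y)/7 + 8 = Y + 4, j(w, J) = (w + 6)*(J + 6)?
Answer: 1/784 ≈ 0.0012755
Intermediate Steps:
j(w, J) = (6 + J)*(6 + w) (j(w, J) = (6 + w)*(6 + J) = (6 + J)*(6 + w))
l(L, Y) = -28 + 7*Y (l(L, Y) = -56 + 7*(Y + 4) = -56 + 7*(4 + Y) = -56 + (28 + 7*Y) = -28 + 7*Y)
f = 784 (f = (-28 + 7*8)**2 = (-28 + 56)**2 = 28**2 = 784)
1/f = 1/784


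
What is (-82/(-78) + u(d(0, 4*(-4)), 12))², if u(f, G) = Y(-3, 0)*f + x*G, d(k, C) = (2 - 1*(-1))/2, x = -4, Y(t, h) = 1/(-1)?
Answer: 14280841/6084 ≈ 2347.3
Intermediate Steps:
Y(t, h) = -1
d(k, C) = 3/2 (d(k, C) = (2 + 1)*(½) = 3*(½) = 3/2)
u(f, G) = -f - 4*G
(-82/(-78) + u(d(0, 4*(-4)), 12))² = (-82/(-78) + (-1*3/2 - 4*12))² = (-82*(-1/78) + (-3/2 - 48))² = (41/39 - 99/2)² = (-3779/78)² = 14280841/6084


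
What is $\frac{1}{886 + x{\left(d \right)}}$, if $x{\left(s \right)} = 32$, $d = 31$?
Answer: $\frac{1}{918} \approx 0.0010893$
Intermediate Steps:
$\frac{1}{886 + x{\left(d \right)}} = \frac{1}{886 + 32} = \frac{1}{918}$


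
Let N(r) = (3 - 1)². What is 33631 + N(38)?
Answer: 33635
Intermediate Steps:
N(r) = 4 (N(r) = 2² = 4)
33631 + N(38) = 33631 + 4 = 33635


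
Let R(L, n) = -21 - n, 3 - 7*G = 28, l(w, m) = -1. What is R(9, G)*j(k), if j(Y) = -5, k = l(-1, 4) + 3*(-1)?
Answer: 610/7 ≈ 87.143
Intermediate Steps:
G = -25/7 (G = 3/7 - ⅐*28 = 3/7 - 4 = -25/7 ≈ -3.5714)
k = -4 (k = -1 + 3*(-1) = -1 - 3 = -4)
R(9, G)*j(k) = (-21 - 1*(-25/7))*(-5) = (-21 + 25/7)*(-5) = -122/7*(-5) = 610/7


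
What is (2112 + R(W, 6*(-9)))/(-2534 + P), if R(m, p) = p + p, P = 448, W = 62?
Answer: -1002/1043 ≈ -0.96069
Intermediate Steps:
R(m, p) = 2*p
(2112 + R(W, 6*(-9)))/(-2534 + P) = (2112 + 2*(6*(-9)))/(-2534 + 448) = (2112 + 2*(-54))/(-2086) = (2112 - 108)*(-1/2086) = 2004*(-1/2086) = -1002/1043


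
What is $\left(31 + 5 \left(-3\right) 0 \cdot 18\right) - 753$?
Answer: $-722$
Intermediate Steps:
$\left(31 + 5 \left(-3\right) 0 \cdot 18\right) - 753 = \left(31 + \left(-15\right) 0 \cdot 18\right) - 753 = \left(31 + 0 \cdot 18\right) - 753 = \left(31 + 0\right) - 753 = 31 - 753 = -722$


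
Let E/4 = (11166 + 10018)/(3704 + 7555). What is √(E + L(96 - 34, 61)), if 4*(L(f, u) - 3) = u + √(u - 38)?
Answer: √(161358289 + 1565001*√23)/2502 ≈ 5.1937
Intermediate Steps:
L(f, u) = 3 + u/4 + √(-38 + u)/4 (L(f, u) = 3 + (u + √(u - 38))/4 = 3 + (u + √(-38 + u))/4 = 3 + (u/4 + √(-38 + u)/4) = 3 + u/4 + √(-38 + u)/4)
E = 84736/11259 (E = 4*((11166 + 10018)/(3704 + 7555)) = 4*(21184/11259) = 84736/11259 ≈ 7.5261)
√(E + L(96 - 34, 61)) = √(84736/11259 + (3 + (¼)*61 + √(-38 + 61)/4)) = √(84736/11259 + (3 + 61/4 + √23/4)) = √(84736/11259 + (73/4 + √23/4)) = √(1160851/45036 + √23/4)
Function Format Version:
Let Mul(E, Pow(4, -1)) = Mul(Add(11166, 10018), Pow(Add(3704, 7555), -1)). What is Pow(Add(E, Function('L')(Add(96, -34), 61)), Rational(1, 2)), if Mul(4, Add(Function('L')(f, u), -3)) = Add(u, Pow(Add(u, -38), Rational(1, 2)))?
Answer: Mul(Rational(1, 2502), Pow(Add(161358289, Mul(1565001, Pow(23, Rational(1, 2)))), Rational(1, 2))) ≈ 5.1937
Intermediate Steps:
Function('L')(f, u) = Add(3, Mul(Rational(1, 4), u), Mul(Rational(1, 4), Pow(Add(-38, u), Rational(1, 2)))) (Function('L')(f, u) = Add(3, Mul(Rational(1, 4), Add(u, Pow(Add(u, -38), Rational(1, 2))))) = Add(3, Mul(Rational(1, 4), Add(u, Pow(Add(-38, u), Rational(1, 2))))) = Add(3, Add(Mul(Rational(1, 4), u), Mul(Rational(1, 4), Pow(Add(-38, u), Rational(1, 2))))) = Add(3, Mul(Rational(1, 4), u), Mul(Rational(1, 4), Pow(Add(-38, u), Rational(1, 2)))))
E = Rational(84736, 11259) (E = Mul(4, Mul(Add(11166, 10018), Pow(Add(3704, 7555), -1))) = Mul(4, Mul(21184, Pow(11259, -1))) = Mul(4, Mul(21184, Rational(1, 11259))) = Mul(4, Rational(21184, 11259)) = Rational(84736, 11259) ≈ 7.5261)
Pow(Add(E, Function('L')(Add(96, -34), 61)), Rational(1, 2)) = Pow(Add(Rational(84736, 11259), Add(3, Mul(Rational(1, 4), 61), Mul(Rational(1, 4), Pow(Add(-38, 61), Rational(1, 2))))), Rational(1, 2)) = Pow(Add(Rational(84736, 11259), Add(3, Rational(61, 4), Mul(Rational(1, 4), Pow(23, Rational(1, 2))))), Rational(1, 2)) = Pow(Add(Rational(84736, 11259), Add(Rational(73, 4), Mul(Rational(1, 4), Pow(23, Rational(1, 2))))), Rational(1, 2)) = Pow(Add(Rational(1160851, 45036), Mul(Rational(1, 4), Pow(23, Rational(1, 2)))), Rational(1, 2))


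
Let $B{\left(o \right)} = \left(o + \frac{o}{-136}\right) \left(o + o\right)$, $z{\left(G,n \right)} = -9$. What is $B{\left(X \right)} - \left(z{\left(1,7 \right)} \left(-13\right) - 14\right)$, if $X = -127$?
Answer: $\frac{2170411}{68} \approx 31918.0$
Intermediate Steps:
$B{\left(o \right)} = \frac{135 o^{2}}{68}$ ($B{\left(o \right)} = \left(o + o \left(- \frac{1}{136}\right)\right) 2 o = \left(o - \frac{o}{136}\right) 2 o = \frac{135 o}{136} \cdot 2 o = \frac{135 o^{2}}{68}$)
$B{\left(X \right)} - \left(z{\left(1,7 \right)} \left(-13\right) - 14\right) = \frac{135 \left(-127\right)^{2}}{68} - \left(\left(-9\right) \left(-13\right) - 14\right) = \frac{135}{68} \cdot 16129 - \left(117 - 14\right) = \frac{2177415}{68} - 103 = \frac{2170411}{68}$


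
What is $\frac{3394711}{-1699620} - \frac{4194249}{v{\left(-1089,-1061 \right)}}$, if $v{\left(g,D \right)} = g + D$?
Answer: $\frac{712133085673}{365418300} \approx 1948.8$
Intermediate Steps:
$v{\left(g,D \right)} = D + g$
$\frac{3394711}{-1699620} - \frac{4194249}{v{\left(-1089,-1061 \right)}} = \frac{3394711}{-1699620} - \frac{4194249}{-1061 - 1089} = 3394711 \left(- \frac{1}{1699620}\right) - \frac{4194249}{-2150} = - \frac{3394711}{1699620} - - \frac{4194249}{2150} = - \frac{3394711}{1699620} + \frac{4194249}{2150} = \frac{712133085673}{365418300}$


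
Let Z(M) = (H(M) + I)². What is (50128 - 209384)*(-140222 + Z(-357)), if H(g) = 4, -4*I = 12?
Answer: 22331035576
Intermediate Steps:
I = -3 (I = -¼*12 = -3)
Z(M) = 1 (Z(M) = (4 - 3)² = 1² = 1)
(50128 - 209384)*(-140222 + Z(-357)) = (50128 - 209384)*(-140222 + 1) = -159256*(-140221) = 22331035576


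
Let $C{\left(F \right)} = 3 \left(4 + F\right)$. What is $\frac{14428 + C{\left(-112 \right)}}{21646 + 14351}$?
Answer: $\frac{14104}{35997} \approx 0.39181$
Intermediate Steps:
$C{\left(F \right)} = 12 + 3 F$
$\frac{14428 + C{\left(-112 \right)}}{21646 + 14351} = \frac{14428 + \left(12 + 3 \left(-112\right)\right)}{21646 + 14351} = \frac{14428 + \left(12 - 336\right)}{35997} = \left(14428 - 324\right) \frac{1}{35997} = 14104 \cdot \frac{1}{35997} = \frac{14104}{35997}$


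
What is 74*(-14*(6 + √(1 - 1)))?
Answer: -6216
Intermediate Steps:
74*(-14*(6 + √(1 - 1))) = 74*(-14*(6 + √0)) = 74*(-14*(6 + 0)) = 74*(-14*6) = 74*(-84) = -6216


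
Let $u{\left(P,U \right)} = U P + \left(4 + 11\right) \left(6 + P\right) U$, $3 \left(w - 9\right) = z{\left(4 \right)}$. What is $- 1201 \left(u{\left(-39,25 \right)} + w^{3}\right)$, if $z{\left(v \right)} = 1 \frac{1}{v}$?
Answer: $\frac{26150298971}{1728} \approx 1.5133 \cdot 10^{7}$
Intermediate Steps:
$z{\left(v \right)} = \frac{1}{v}$
$w = \frac{109}{12}$ ($w = 9 + \frac{1}{3 \cdot 4} = 9 + \frac{1}{3} \cdot \frac{1}{4} = 9 + \frac{1}{12} = \frac{109}{12} \approx 9.0833$)
$u{\left(P,U \right)} = P U + U \left(90 + 15 P\right)$ ($u{\left(P,U \right)} = P U + 15 \left(6 + P\right) U = P U + \left(90 + 15 P\right) U = P U + U \left(90 + 15 P\right)$)
$- 1201 \left(u{\left(-39,25 \right)} + w^{3}\right) = - 1201 \left(2 \cdot 25 \left(45 + 8 \left(-39\right)\right) + \left(\frac{109}{12}\right)^{3}\right) = - 1201 \left(2 \cdot 25 \left(45 - 312\right) + \frac{1295029}{1728}\right) = - 1201 \left(2 \cdot 25 \left(-267\right) + \frac{1295029}{1728}\right) = - 1201 \left(-13350 + \frac{1295029}{1728}\right) = \left(-1201\right) \left(- \frac{21773771}{1728}\right) = \frac{26150298971}{1728}$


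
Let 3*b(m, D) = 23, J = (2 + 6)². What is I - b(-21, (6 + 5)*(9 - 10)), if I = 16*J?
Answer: 3049/3 ≈ 1016.3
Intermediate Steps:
J = 64 (J = 8² = 64)
I = 1024 (I = 16*64 = 1024)
b(m, D) = 23/3 (b(m, D) = (⅓)*23 = 23/3)
I - b(-21, (6 + 5)*(9 - 10)) = 1024 - 1*23/3 = 1024 - 23/3 = 3049/3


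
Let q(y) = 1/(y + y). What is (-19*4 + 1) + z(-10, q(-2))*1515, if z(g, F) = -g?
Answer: 15075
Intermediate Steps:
q(y) = 1/(2*y)
(-19*4 + 1) + z(-10, q(-2))*1515 = (-19*4 + 1) - 1*(-10)*1515 = (-76 + 1) + 10*1515 = -75 + 15150 = 15075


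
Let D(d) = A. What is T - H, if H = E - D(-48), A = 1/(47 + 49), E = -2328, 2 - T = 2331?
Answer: -95/96 ≈ -0.98958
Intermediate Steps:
T = -2329 (T = 2 - 1*2331 = 2 - 2331 = -2329)
A = 1/96 ≈ 0.010417
D(d) = 1/96
H = -223489/96 (H = -2328 - 1*1/96 = -2328 - 1/96 = -223489/96 ≈ -2328.0)
T - H = -2329 - 1*(-223489/96) = -2329 + 223489/96 = -95/96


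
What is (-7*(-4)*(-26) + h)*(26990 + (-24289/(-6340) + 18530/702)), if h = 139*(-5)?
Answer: -85563840413797/2225340 ≈ -3.8450e+7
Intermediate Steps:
h = -695
(-7*(-4)*(-26) + h)*(26990 + (-24289/(-6340) + 18530/702)) = (-7*(-4)*(-26) - 695)*(26990 + (-24289/(-6340) + 18530/702)) = (28*(-26) - 695)*(26990 + (-24289*(-1/6340) + 18530*(1/702))) = (-728 - 695)*(26990 + (24289/6340 + 9265/351)) = -1423*(26990 + 67265539/2225340) = -1423*60129192139/2225340 = -85563840413797/2225340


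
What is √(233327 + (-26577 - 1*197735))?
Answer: √9015 ≈ 94.947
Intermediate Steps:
√(233327 + (-26577 - 1*197735)) = √(233327 + (-26577 - 197735)) = √(233327 - 224312) = √9015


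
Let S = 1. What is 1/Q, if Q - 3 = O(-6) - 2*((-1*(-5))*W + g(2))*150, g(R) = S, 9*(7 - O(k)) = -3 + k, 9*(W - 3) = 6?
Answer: -1/5789 ≈ -0.00017274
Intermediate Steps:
W = 11/3 (W = 3 + (⅑)*6 = 3 + ⅔ = 11/3 ≈ 3.6667)
O(k) = 22/3 - k/9 (O(k) = 7 - (-3 + k)/9 = 7 + (⅓ - k/9) = 22/3 - k/9)
g(R) = 1
Q = -5789 (Q = 3 + ((22/3 - ⅑*(-6)) - 2*(-1*(-5)*(11/3) + 1)*150) = 3 + ((22/3 + ⅔) - 2*(5*(11/3) + 1)*150) = 3 + (8 - 2*(55/3 + 1)*150) = 3 + (8 - 2*58/3*150) = 3 + (8 - 116/3*150) = 3 + (8 - 5800) = 3 - 5792 = -5789)
1/Q = 1/(-5789) = -1/5789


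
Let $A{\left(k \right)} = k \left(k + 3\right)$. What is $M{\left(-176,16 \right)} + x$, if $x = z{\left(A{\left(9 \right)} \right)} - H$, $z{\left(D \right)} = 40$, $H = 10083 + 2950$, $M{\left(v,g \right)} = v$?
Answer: $-13169$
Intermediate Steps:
$H = 13033$
$A{\left(k \right)} = k \left(3 + k\right)$
$x = -12993$ ($x = 40 - 13033 = -12993$)
$M{\left(-176,16 \right)} + x = -176 - 12993 = -13169$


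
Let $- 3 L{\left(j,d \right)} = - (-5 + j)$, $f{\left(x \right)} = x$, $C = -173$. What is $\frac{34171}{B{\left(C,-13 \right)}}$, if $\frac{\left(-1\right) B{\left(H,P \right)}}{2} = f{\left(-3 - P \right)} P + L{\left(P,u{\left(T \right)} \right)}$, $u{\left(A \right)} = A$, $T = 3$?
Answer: $\frac{34171}{272} \approx 125.63$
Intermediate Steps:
$L{\left(j,d \right)} = - \frac{5}{3} + \frac{j}{3}$ ($L{\left(j,d \right)} = - \frac{\left(-1\right) \left(-5 + j\right)}{3} = - \frac{5 - j}{3} = - \frac{5}{3} + \frac{j}{3}$)
$B{\left(H,P \right)} = \frac{10}{3} - \frac{2 P}{3} - 2 P \left(-3 - P\right)$ ($B{\left(H,P \right)} = - 2 \left(\left(-3 - P\right) P + \left(- \frac{5}{3} + \frac{P}{3}\right)\right) = - 2 \left(P \left(-3 - P\right) + \left(- \frac{5}{3} + \frac{P}{3}\right)\right) = - 2 \left(- \frac{5}{3} + \frac{P}{3} + P \left(-3 - P\right)\right) = \frac{10}{3} - \frac{2 P}{3} - 2 P \left(-3 - P\right)$)
$\frac{34171}{B{\left(C,-13 \right)}} = \frac{34171}{\frac{10}{3} + 2 \left(-13\right)^{2} + \frac{16}{3} \left(-13\right)} = \frac{34171}{\frac{10}{3} + 2 \cdot 169 - \frac{208}{3}} = \frac{34171}{\frac{10}{3} + 338 - \frac{208}{3}} = \frac{34171}{272}$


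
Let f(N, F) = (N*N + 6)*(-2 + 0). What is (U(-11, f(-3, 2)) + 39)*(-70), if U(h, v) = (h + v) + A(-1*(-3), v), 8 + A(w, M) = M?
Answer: 2800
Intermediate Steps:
A(w, M) = -8 + M
f(N, F) = -12 - 2*N**2 (f(N, F) = (N**2 + 6)*(-2) = (6 + N**2)*(-2) = -12 - 2*N**2)
U(h, v) = -8 + h + 2*v (U(h, v) = (h + v) + (-8 + v) = -8 + h + 2*v)
(U(-11, f(-3, 2)) + 39)*(-70) = ((-8 - 11 + 2*(-12 - 2*(-3)**2)) + 39)*(-70) = ((-8 - 11 + 2*(-12 - 2*9)) + 39)*(-70) = ((-8 - 11 + 2*(-12 - 18)) + 39)*(-70) = ((-8 - 11 + 2*(-30)) + 39)*(-70) = ((-8 - 11 - 60) + 39)*(-70) = (-79 + 39)*(-70) = -40*(-70) = 2800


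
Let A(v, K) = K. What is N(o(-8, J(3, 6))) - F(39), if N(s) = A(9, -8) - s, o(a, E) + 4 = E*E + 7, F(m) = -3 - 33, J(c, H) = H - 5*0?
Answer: -11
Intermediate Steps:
J(c, H) = H (J(c, H) = H + 0 = H)
F(m) = -36
o(a, E) = 3 + E² (o(a, E) = -4 + (E*E + 7) = -4 + (E² + 7) = -4 + (7 + E²) = 3 + E²)
N(s) = -8 - s
N(o(-8, J(3, 6))) - F(39) = (-8 - (3 + 6²)) - 1*(-36) = (-8 - (3 + 36)) + 36 = (-8 - 1*39) + 36 = (-8 - 39) + 36 = -47 + 36 = -11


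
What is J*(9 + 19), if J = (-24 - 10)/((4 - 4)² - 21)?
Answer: 136/3 ≈ 45.333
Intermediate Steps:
J = 34/21 (J = -34/(0² - 21) = -34/(0 - 21) = -34/(-21) = -34*(-1/21) = 34/21 ≈ 1.6190)
J*(9 + 19) = 34*(9 + 19)/21 = (34/21)*28 = 136/3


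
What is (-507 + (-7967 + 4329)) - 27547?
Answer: -31692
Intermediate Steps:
(-507 + (-7967 + 4329)) - 27547 = (-507 - 3638) - 27547 = -4145 - 27547 = -31692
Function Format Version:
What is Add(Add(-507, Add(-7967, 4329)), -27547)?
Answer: -31692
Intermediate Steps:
Add(Add(-507, Add(-7967, 4329)), -27547) = Add(Add(-507, -3638), -27547) = Add(-4145, -27547) = -31692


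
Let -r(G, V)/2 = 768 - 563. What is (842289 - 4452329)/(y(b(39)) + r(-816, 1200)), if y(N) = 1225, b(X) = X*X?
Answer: -722008/163 ≈ -4429.5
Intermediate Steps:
b(X) = X²
r(G, V) = -410 (r(G, V) = -2*(768 - 563) = -2*205 = -410)
(842289 - 4452329)/(y(b(39)) + r(-816, 1200)) = (842289 - 4452329)/(1225 - 410) = -3610040/815 = -3610040*1/815 = -722008/163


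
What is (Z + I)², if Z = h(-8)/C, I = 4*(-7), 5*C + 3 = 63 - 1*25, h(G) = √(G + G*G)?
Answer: 5496/7 - 16*√14 ≈ 725.28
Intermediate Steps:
h(G) = √(G + G²)
C = 7 (C = -⅗ + (63 - 1*25)/5 = -⅗ + (63 - 25)/5 = -⅗ + (⅕)*38 = -⅗ + 38/5 = 7)
I = -28
Z = 2*√14/7 (Z = √(-8*(1 - 8))/7 = √(-8*(-7))*(⅐) = √56*(⅐) = (2*√14)*(⅐) = 2*√14/7 ≈ 1.0690)
(Z + I)² = (2*√14/7 - 28)² = (-28 + 2*√14/7)²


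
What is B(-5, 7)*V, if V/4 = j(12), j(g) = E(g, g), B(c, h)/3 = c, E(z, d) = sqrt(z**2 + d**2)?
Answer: -720*sqrt(2) ≈ -1018.2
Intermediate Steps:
E(z, d) = sqrt(d**2 + z**2)
B(c, h) = 3*c
j(g) = sqrt(2)*sqrt(g**2) (j(g) = sqrt(g**2 + g**2) = sqrt(2*g**2) = sqrt(2)*sqrt(g**2))
V = 48*sqrt(2) (V = 4*(sqrt(2)*sqrt(12**2)) = 4*(sqrt(2)*sqrt(144)) = 4*(sqrt(2)*12) = 4*(12*sqrt(2)) = 48*sqrt(2) ≈ 67.882)
B(-5, 7)*V = (3*(-5))*(48*sqrt(2)) = -720*sqrt(2)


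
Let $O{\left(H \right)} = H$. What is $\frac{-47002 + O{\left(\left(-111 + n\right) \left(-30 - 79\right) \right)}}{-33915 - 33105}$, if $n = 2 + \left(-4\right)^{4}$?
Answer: $\frac{12605}{13404} \approx 0.94039$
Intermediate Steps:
$n = 258$ ($n = 2 + 256 = 258$)
$\frac{-47002 + O{\left(\left(-111 + n\right) \left(-30 - 79\right) \right)}}{-33915 - 33105} = \frac{-47002 + \left(-111 + 258\right) \left(-30 - 79\right)}{-33915 - 33105} = \frac{-47002 + 147 \left(-109\right)}{-67020} = \left(-47002 - 16023\right) \left(- \frac{1}{67020}\right) = \left(-63025\right) \left(- \frac{1}{67020}\right) = \frac{12605}{13404}$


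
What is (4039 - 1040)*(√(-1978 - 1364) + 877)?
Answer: 2630123 + 2999*I*√3342 ≈ 2.6301e+6 + 1.7337e+5*I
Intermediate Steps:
(4039 - 1040)*(√(-1978 - 1364) + 877) = 2999*(√(-3342) + 877) = 2999*(I*√3342 + 877) = 2999*(877 + I*√3342) = 2630123 + 2999*I*√3342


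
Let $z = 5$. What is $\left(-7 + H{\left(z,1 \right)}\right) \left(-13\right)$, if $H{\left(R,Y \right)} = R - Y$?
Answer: $39$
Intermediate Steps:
$\left(-7 + H{\left(z,1 \right)}\right) \left(-13\right) = \left(-7 + \left(5 - 1\right)\right) \left(-13\right) = \left(-7 + 4\right) \left(-13\right) = \left(-3\right) \left(-13\right) = 39$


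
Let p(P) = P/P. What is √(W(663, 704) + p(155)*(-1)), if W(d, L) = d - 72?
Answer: √590 ≈ 24.290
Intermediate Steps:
p(P) = 1
W(d, L) = -72 + d
√(W(663, 704) + p(155)*(-1)) = √((-72 + 663) + 1*(-1)) = √(591 - 1) = √590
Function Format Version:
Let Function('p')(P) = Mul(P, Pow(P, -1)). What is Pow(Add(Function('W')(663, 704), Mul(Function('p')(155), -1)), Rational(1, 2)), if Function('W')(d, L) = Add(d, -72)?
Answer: Pow(590, Rational(1, 2)) ≈ 24.290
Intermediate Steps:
Function('p')(P) = 1
Function('W')(d, L) = Add(-72, d)
Pow(Add(Function('W')(663, 704), Mul(Function('p')(155), -1)), Rational(1, 2)) = Pow(Add(Add(-72, 663), Mul(1, -1)), Rational(1, 2)) = Pow(Add(591, -1), Rational(1, 2)) = Pow(590, Rational(1, 2))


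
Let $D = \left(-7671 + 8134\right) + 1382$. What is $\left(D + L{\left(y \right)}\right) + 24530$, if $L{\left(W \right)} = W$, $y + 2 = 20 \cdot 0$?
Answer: $26373$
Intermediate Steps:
$y = -2$ ($y = -2 + 20 \cdot 0 = -2 + 0 = -2$)
$D = 1845$ ($D = 463 + 1382 = 1845$)
$\left(D + L{\left(y \right)}\right) + 24530 = \left(1845 - 2\right) + 24530 = 1843 + 24530 = 26373$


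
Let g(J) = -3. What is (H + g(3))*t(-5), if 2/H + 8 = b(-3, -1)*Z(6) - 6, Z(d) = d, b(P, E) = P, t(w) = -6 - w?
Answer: 49/16 ≈ 3.0625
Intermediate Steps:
H = -1/16 (H = 2/(-8 + (-3*6 - 6)) = 2/(-8 + (-18 - 6)) = 2/(-8 - 24) = 2/(-32) = 2*(-1/32) = -1/16 ≈ -0.062500)
(H + g(3))*t(-5) = (-1/16 - 3)*(-6 - 1*(-5)) = -49*(-6 + 5)/16 = -49/16*(-1) = 49/16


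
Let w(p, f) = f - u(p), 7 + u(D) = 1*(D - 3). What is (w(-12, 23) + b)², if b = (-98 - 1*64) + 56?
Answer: 3721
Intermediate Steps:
u(D) = -10 + D (u(D) = -7 + 1*(D - 3) = -7 + 1*(-3 + D) = -7 + (-3 + D) = -10 + D)
w(p, f) = 10 + f - p (w(p, f) = f - (-10 + p) = f + (10 - p) = 10 + f - p)
b = -106 (b = (-98 - 64) + 56 = -162 + 56 = -106)
(w(-12, 23) + b)² = ((10 + 23 - 1*(-12)) - 106)² = ((10 + 23 + 12) - 106)² = (45 - 106)² = (-61)² = 3721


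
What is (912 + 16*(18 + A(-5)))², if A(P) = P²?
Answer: 2560000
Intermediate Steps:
(912 + 16*(18 + A(-5)))² = (912 + 16*(18 + (-5)²))² = (912 + 16*(18 + 25))² = (912 + 16*43)² = (912 + 688)² = 1600² = 2560000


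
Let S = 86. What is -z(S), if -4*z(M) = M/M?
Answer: ¼ ≈ 0.25000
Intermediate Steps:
z(M) = -¼ (z(M) = -M/(4*M) = -¼*1 = -¼)
-z(S) = -1*(-¼) = ¼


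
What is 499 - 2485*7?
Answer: -16896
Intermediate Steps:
499 - 2485*7 = 499 - 355*49 = 499 - 17395 = -16896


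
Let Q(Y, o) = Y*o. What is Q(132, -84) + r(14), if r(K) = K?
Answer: -11074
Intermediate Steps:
Q(132, -84) + r(14) = 132*(-84) + 14 = -11088 + 14 = -11074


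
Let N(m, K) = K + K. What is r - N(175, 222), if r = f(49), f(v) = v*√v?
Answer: -101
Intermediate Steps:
f(v) = v^(3/2)
N(m, K) = 2*K
r = 343 (r = 49^(3/2) = 343)
r - N(175, 222) = 343 - 2*222 = 343 - 1*444 = 343 - 444 = -101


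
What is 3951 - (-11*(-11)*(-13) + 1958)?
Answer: 3566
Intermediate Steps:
3951 - (-11*(-11)*(-13) + 1958) = 3951 - (121*(-13) + 1958) = 3951 - (-1573 + 1958) = 3951 - 1*385 = 3951 - 385 = 3566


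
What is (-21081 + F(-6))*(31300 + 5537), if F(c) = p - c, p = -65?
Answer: -778734180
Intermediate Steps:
F(c) = -65 - c
(-21081 + F(-6))*(31300 + 5537) = (-21081 + (-65 - 1*(-6)))*(31300 + 5537) = (-21081 + (-65 + 6))*36837 = (-21081 - 59)*36837 = -21140*36837 = -778734180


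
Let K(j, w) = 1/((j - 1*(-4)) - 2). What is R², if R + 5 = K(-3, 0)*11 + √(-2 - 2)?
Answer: 252 - 64*I ≈ 252.0 - 64.0*I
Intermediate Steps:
K(j, w) = 1/(2 + j) (K(j, w) = 1/((j + 4) - 2) = 1/((4 + j) - 2) = 1/(2 + j))
R = -16 + 2*I (R = -5 + (11/(2 - 3) + √(-2 - 2)) = -5 + (11/(-1) + √(-4)) = -5 + (-1*11 + 2*I) = -5 + (-11 + 2*I) = -16 + 2*I ≈ -16.0 + 2.0*I)
R² = (-16 + 2*I)²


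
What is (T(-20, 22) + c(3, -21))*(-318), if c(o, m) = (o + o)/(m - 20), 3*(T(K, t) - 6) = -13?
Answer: -19822/41 ≈ -483.46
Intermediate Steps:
T(K, t) = 5/3 (T(K, t) = 6 + (⅓)*(-13) = 6 - 13/3 = 5/3)
c(o, m) = 2*o/(-20 + m) (c(o, m) = (2*o)/(-20 + m) = 2*o/(-20 + m))
(T(-20, 22) + c(3, -21))*(-318) = (5/3 + 2*3/(-20 - 21))*(-318) = (5/3 + 2*3/(-41))*(-318) = (5/3 + 2*3*(-1/41))*(-318) = (5/3 - 6/41)*(-318) = (187/123)*(-318) = -19822/41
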